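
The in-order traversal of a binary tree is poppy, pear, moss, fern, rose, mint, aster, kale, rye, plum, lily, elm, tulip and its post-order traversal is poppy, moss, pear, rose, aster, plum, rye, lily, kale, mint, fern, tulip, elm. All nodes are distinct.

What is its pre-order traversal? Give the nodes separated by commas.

The last element of post-order is the root; it splits in-order into left and right subtrees.
Root elm: left subtree has 11 nodes {poppy, pear, moss, fern, rose, mint, aster, kale, rye, plum, lily}, right has 1 {tulip}.
  Root fern: left subtree has 3 nodes {poppy, pear, moss}, right has 7 {rose, mint, aster, kale, rye, plum, lily}.
    Root pear: left subtree has 1 node {poppy}, right has 1 {moss}.
    Root mint: left subtree has 1 node {rose}, right has 5 {aster, kale, rye, plum, lily}.
      Root kale: left subtree has 1 node {aster}, right has 3 {rye, plum, lily}.
        Root lily: left subtree has 2 nodes {rye, plum}, right has 0 { }.
          Root rye: left subtree has 0 nodes { }, right has 1 {plum}.

elm, fern, pear, poppy, moss, mint, rose, kale, aster, lily, rye, plum, tulip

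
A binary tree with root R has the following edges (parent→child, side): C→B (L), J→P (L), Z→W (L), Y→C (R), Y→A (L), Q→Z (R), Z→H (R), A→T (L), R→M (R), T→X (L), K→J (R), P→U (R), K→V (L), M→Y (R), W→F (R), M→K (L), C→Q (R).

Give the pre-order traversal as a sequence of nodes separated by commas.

R, M, K, V, J, P, U, Y, A, T, X, C, B, Q, Z, W, F, H

Pre-order visits the node, then its left subtree, then its right subtree.
Visit R.
At R: no left child.
At R: go right to M.
  Visit M.
  At M: go left to K.
    Visit K.
    At K: go left to V.
      V is a leaf — visit V.
    At K: go right to J.
      Visit J.
      At J: go left to P.
        Visit P.
        At P: no left child.
        At P: go right to U.
          U is a leaf — visit U.
      At J: no right child.
  At M: go right to Y.
    Visit Y.
    At Y: go left to A.
      Visit A.
      At A: go left to T.
        Visit T.
        At T: go left to X.
          X is a leaf — visit X.
        At T: no right child.
      At A: no right child.
    At Y: go right to C.
      Visit C.
      At C: go left to B.
        B is a leaf — visit B.
      At C: go right to Q.
        Visit Q.
        At Q: no left child.
        At Q: go right to Z.
          Visit Z.
          At Z: go left to W.
            Visit W.
            At W: no left child.
            At W: go right to F.
              F is a leaf — visit F.
          At Z: go right to H.
            H is a leaf — visit H.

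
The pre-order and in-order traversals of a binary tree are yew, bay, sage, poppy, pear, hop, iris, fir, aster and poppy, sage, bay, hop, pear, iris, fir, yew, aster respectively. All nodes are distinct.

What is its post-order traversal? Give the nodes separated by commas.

The first element of pre-order is the root; it splits in-order into left and right subtrees.
Root yew: left subtree has 7 nodes {poppy, sage, bay, hop, pear, iris, fir}, right has 1 {aster}.
  Root bay: left subtree has 2 nodes {poppy, sage}, right has 4 {hop, pear, iris, fir}.
    Root sage: left subtree has 1 node {poppy}, right has 0 { }.
    Root pear: left subtree has 1 node {hop}, right has 2 {iris, fir}.
      Root iris: left subtree has 0 nodes { }, right has 1 {fir}.

poppy, sage, hop, fir, iris, pear, bay, aster, yew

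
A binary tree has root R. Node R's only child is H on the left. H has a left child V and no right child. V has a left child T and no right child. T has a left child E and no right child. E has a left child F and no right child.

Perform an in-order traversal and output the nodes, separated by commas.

In-order visits the left subtree, then the node, then the right subtree.
At R: go left to H.
  At H: go left to V.
    At V: go left to T.
      At T: go left to E.
        At E: go left to F.
          F is a leaf — visit F.
        Visit E.
        At E: no right child.
      Visit T.
      At T: no right child.
    Visit V.
    At V: no right child.
  Visit H.
  At H: no right child.
Visit R.
At R: no right child.

F, E, T, V, H, R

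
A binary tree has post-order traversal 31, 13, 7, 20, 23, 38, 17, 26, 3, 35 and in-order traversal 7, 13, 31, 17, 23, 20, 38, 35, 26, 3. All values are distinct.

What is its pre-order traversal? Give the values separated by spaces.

35 17 7 13 31 38 23 20 3 26

The last element of post-order is the root; it splits in-order into left and right subtrees.
Root 35: left subtree has 7 nodes {7, 13, 31, 17, 23, 20, 38}, right has 2 {26, 3}.
  Root 17: left subtree has 3 nodes {7, 13, 31}, right has 3 {23, 20, 38}.
    Root 7: left subtree has 0 nodes { }, right has 2 {13, 31}.
      Root 13: left subtree has 0 nodes { }, right has 1 {31}.
    Root 38: left subtree has 2 nodes {23, 20}, right has 0 { }.
      Root 23: left subtree has 0 nodes { }, right has 1 {20}.
  Root 3: left subtree has 1 node {26}, right has 0 { }.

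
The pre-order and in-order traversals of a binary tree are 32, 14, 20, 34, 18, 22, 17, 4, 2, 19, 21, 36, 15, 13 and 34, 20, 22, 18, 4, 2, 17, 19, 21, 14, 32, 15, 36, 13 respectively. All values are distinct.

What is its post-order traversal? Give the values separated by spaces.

The first element of pre-order is the root; it splits in-order into left and right subtrees.
Root 32: left subtree has 10 nodes {34, 20, 22, 18, 4, 2, 17, 19, 21, 14}, right has 3 {15, 36, 13}.
  Root 14: left subtree has 9 nodes {34, 20, 22, 18, 4, 2, 17, 19, 21}, right has 0 { }.
    Root 20: left subtree has 1 node {34}, right has 7 {22, 18, 4, 2, 17, 19, 21}.
      Root 18: left subtree has 1 node {22}, right has 5 {4, 2, 17, 19, 21}.
        Root 17: left subtree has 2 nodes {4, 2}, right has 2 {19, 21}.
          Root 4: left subtree has 0 nodes { }, right has 1 {2}.
          Root 19: left subtree has 0 nodes { }, right has 1 {21}.
  Root 36: left subtree has 1 node {15}, right has 1 {13}.

34 22 2 4 21 19 17 18 20 14 15 13 36 32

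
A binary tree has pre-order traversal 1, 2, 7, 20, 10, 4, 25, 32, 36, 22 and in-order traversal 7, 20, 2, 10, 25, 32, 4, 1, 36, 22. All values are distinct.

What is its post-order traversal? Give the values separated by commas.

20, 7, 32, 25, 4, 10, 2, 22, 36, 1

The first element of pre-order is the root; it splits in-order into left and right subtrees.
Root 1: left subtree has 7 nodes {7, 20, 2, 10, 25, 32, 4}, right has 2 {36, 22}.
  Root 2: left subtree has 2 nodes {7, 20}, right has 4 {10, 25, 32, 4}.
    Root 7: left subtree has 0 nodes { }, right has 1 {20}.
    Root 10: left subtree has 0 nodes { }, right has 3 {25, 32, 4}.
      Root 4: left subtree has 2 nodes {25, 32}, right has 0 { }.
        Root 25: left subtree has 0 nodes { }, right has 1 {32}.
  Root 36: left subtree has 0 nodes { }, right has 1 {22}.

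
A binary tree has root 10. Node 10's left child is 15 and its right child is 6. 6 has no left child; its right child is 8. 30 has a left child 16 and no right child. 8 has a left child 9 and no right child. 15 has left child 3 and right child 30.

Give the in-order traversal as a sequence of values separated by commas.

3, 15, 16, 30, 10, 6, 9, 8

In-order visits the left subtree, then the node, then the right subtree.
At 10: go left to 15.
  At 15: go left to 3.
    3 is a leaf — visit 3.
  Visit 15.
  At 15: go right to 30.
    At 30: go left to 16.
      16 is a leaf — visit 16.
    Visit 30.
    At 30: no right child.
Visit 10.
At 10: go right to 6.
  At 6: no left child.
  Visit 6.
  At 6: go right to 8.
    At 8: go left to 9.
      9 is a leaf — visit 9.
    Visit 8.
    At 8: no right child.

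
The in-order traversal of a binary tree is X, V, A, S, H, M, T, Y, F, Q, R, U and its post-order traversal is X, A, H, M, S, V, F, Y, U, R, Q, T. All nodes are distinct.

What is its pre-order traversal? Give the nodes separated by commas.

T, V, X, S, A, M, H, Q, Y, F, R, U

The last element of post-order is the root; it splits in-order into left and right subtrees.
Root T: left subtree has 6 nodes {X, V, A, S, H, M}, right has 5 {Y, F, Q, R, U}.
  Root V: left subtree has 1 node {X}, right has 4 {A, S, H, M}.
    Root S: left subtree has 1 node {A}, right has 2 {H, M}.
      Root M: left subtree has 1 node {H}, right has 0 { }.
  Root Q: left subtree has 2 nodes {Y, F}, right has 2 {R, U}.
    Root Y: left subtree has 0 nodes { }, right has 1 {F}.
    Root R: left subtree has 0 nodes { }, right has 1 {U}.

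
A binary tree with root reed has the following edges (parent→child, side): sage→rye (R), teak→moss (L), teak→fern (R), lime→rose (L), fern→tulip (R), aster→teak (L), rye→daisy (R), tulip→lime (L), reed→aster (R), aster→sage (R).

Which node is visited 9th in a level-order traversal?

daisy

Level-order visits nodes level by level from the root, left to right within each level.
Level 0: reed
Level 1: aster
Level 2: teak, sage
Level 3: moss, fern, rye
Level 4: tulip, daisy
Level 5: lime
Level 6: rose
Full level-order sequence: reed, aster, teak, sage, moss, fern, rye, tulip, daisy, lime, rose.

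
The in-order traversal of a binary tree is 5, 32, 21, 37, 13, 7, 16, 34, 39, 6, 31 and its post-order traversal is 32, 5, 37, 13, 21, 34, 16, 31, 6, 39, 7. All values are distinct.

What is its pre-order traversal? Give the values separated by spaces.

7 21 5 32 13 37 39 16 34 6 31

The last element of post-order is the root; it splits in-order into left and right subtrees.
Root 7: left subtree has 5 nodes {5, 32, 21, 37, 13}, right has 5 {16, 34, 39, 6, 31}.
  Root 21: left subtree has 2 nodes {5, 32}, right has 2 {37, 13}.
    Root 5: left subtree has 0 nodes { }, right has 1 {32}.
    Root 13: left subtree has 1 node {37}, right has 0 { }.
  Root 39: left subtree has 2 nodes {16, 34}, right has 2 {6, 31}.
    Root 16: left subtree has 0 nodes { }, right has 1 {34}.
    Root 6: left subtree has 0 nodes { }, right has 1 {31}.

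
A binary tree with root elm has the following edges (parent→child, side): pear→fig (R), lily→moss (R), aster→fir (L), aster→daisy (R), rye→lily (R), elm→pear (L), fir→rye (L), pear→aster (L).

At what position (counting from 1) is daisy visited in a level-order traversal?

Level-order visits nodes level by level from the root, left to right within each level.
Level 0: elm
Level 1: pear
Level 2: aster, fig
Level 3: fir, daisy
Level 4: rye
Level 5: lily
Level 6: moss
Full level-order sequence: elm, pear, aster, fig, fir, daisy, rye, lily, moss.

6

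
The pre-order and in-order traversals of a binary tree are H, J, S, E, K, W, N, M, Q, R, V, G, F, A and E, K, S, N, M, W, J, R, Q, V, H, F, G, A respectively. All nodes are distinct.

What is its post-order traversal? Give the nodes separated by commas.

The first element of pre-order is the root; it splits in-order into left and right subtrees.
Root H: left subtree has 10 nodes {E, K, S, N, M, W, J, R, Q, V}, right has 3 {F, G, A}.
  Root J: left subtree has 6 nodes {E, K, S, N, M, W}, right has 3 {R, Q, V}.
    Root S: left subtree has 2 nodes {E, K}, right has 3 {N, M, W}.
      Root E: left subtree has 0 nodes { }, right has 1 {K}.
      Root W: left subtree has 2 nodes {N, M}, right has 0 { }.
        Root N: left subtree has 0 nodes { }, right has 1 {M}.
    Root Q: left subtree has 1 node {R}, right has 1 {V}.
  Root G: left subtree has 1 node {F}, right has 1 {A}.

K, E, M, N, W, S, R, V, Q, J, F, A, G, H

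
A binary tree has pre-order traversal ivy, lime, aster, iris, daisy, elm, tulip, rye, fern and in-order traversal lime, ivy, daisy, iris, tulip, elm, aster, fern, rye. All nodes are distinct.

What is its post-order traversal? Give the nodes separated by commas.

lime, daisy, tulip, elm, iris, fern, rye, aster, ivy

The first element of pre-order is the root; it splits in-order into left and right subtrees.
Root ivy: left subtree has 1 node {lime}, right has 7 {daisy, iris, tulip, elm, aster, fern, rye}.
  Root aster: left subtree has 4 nodes {daisy, iris, tulip, elm}, right has 2 {fern, rye}.
    Root iris: left subtree has 1 node {daisy}, right has 2 {tulip, elm}.
      Root elm: left subtree has 1 node {tulip}, right has 0 { }.
    Root rye: left subtree has 1 node {fern}, right has 0 { }.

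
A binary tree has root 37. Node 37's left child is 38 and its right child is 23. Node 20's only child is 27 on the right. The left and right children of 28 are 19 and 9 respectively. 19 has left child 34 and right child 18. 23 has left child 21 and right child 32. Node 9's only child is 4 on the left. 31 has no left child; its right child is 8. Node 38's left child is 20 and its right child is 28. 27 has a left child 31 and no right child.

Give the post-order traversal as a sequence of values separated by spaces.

Post-order visits the left subtree, then the right subtree, then the node.
At 37: go left to 38.
  At 38: go left to 20.
    At 20: no left child.
    At 20: go right to 27.
      At 27: go left to 31.
        At 31: no left child.
        At 31: go right to 8.
          8 is a leaf — visit 8.
        Visit 31.
      At 27: no right child.
      Visit 27.
    Visit 20.
  At 38: go right to 28.
    At 28: go left to 19.
      At 19: go left to 34.
        34 is a leaf — visit 34.
      At 19: go right to 18.
        18 is a leaf — visit 18.
      Visit 19.
    At 28: go right to 9.
      At 9: go left to 4.
        4 is a leaf — visit 4.
      At 9: no right child.
      Visit 9.
    Visit 28.
  Visit 38.
At 37: go right to 23.
  At 23: go left to 21.
    21 is a leaf — visit 21.
  At 23: go right to 32.
    32 is a leaf — visit 32.
  Visit 23.
Visit 37.

8 31 27 20 34 18 19 4 9 28 38 21 32 23 37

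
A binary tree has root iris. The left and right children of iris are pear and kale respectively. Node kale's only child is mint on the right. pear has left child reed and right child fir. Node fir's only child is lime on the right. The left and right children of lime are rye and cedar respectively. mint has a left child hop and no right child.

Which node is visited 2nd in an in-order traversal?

In-order visits the left subtree, then the node, then the right subtree.
At iris: go left to pear.
  At pear: go left to reed.
    reed is a leaf — visit reed.
  Visit pear.
  At pear: go right to fir.
    At fir: no left child.
    Visit fir.
    At fir: go right to lime.
      At lime: go left to rye.
        rye is a leaf — visit rye.
      Visit lime.
      At lime: go right to cedar.
        cedar is a leaf — visit cedar.
Visit iris.
At iris: go right to kale.
  At kale: no left child.
  Visit kale.
  At kale: go right to mint.
    At mint: go left to hop.
      hop is a leaf — visit hop.
    Visit mint.
    At mint: no right child.
Full in-order sequence: reed, pear, fir, rye, lime, cedar, iris, kale, hop, mint.

pear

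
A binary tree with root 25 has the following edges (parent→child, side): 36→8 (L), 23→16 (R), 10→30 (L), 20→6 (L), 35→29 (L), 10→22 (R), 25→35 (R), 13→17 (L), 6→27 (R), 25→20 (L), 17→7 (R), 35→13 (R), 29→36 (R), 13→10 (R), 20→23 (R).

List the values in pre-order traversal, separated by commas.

Pre-order visits the node, then its left subtree, then its right subtree.
Visit 25.
At 25: go left to 20.
  Visit 20.
  At 20: go left to 6.
    Visit 6.
    At 6: no left child.
    At 6: go right to 27.
      27 is a leaf — visit 27.
  At 20: go right to 23.
    Visit 23.
    At 23: no left child.
    At 23: go right to 16.
      16 is a leaf — visit 16.
At 25: go right to 35.
  Visit 35.
  At 35: go left to 29.
    Visit 29.
    At 29: no left child.
    At 29: go right to 36.
      Visit 36.
      At 36: go left to 8.
        8 is a leaf — visit 8.
      At 36: no right child.
  At 35: go right to 13.
    Visit 13.
    At 13: go left to 17.
      Visit 17.
      At 17: no left child.
      At 17: go right to 7.
        7 is a leaf — visit 7.
    At 13: go right to 10.
      Visit 10.
      At 10: go left to 30.
        30 is a leaf — visit 30.
      At 10: go right to 22.
        22 is a leaf — visit 22.

25, 20, 6, 27, 23, 16, 35, 29, 36, 8, 13, 17, 7, 10, 30, 22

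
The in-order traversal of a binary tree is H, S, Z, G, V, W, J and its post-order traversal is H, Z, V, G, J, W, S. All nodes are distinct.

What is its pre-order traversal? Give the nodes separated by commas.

The last element of post-order is the root; it splits in-order into left and right subtrees.
Root S: left subtree has 1 node {H}, right has 5 {Z, G, V, W, J}.
  Root W: left subtree has 3 nodes {Z, G, V}, right has 1 {J}.
    Root G: left subtree has 1 node {Z}, right has 1 {V}.

S, H, W, G, Z, V, J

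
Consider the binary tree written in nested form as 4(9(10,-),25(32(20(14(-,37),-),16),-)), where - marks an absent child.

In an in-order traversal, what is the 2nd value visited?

In-order visits the left subtree, then the node, then the right subtree.
At 4: go left to 9.
  At 9: go left to 10.
    10 is a leaf — visit 10.
  Visit 9.
  At 9: no right child.
Visit 4.
At 4: go right to 25.
  At 25: go left to 32.
    At 32: go left to 20.
      At 20: go left to 14.
        At 14: no left child.
        Visit 14.
        At 14: go right to 37.
          37 is a leaf — visit 37.
      Visit 20.
      At 20: no right child.
    Visit 32.
    At 32: go right to 16.
      16 is a leaf — visit 16.
  Visit 25.
  At 25: no right child.
Full in-order sequence: 10, 9, 4, 14, 37, 20, 32, 16, 25.

9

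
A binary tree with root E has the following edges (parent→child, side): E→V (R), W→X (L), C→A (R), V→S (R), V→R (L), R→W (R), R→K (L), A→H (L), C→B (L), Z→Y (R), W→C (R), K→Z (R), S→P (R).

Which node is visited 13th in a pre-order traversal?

S

Pre-order visits the node, then its left subtree, then its right subtree.
Visit E.
At E: no left child.
At E: go right to V.
  Visit V.
  At V: go left to R.
    Visit R.
    At R: go left to K.
      Visit K.
      At K: no left child.
      At K: go right to Z.
        Visit Z.
        At Z: no left child.
        At Z: go right to Y.
          Y is a leaf — visit Y.
    At R: go right to W.
      Visit W.
      At W: go left to X.
        X is a leaf — visit X.
      At W: go right to C.
        Visit C.
        At C: go left to B.
          B is a leaf — visit B.
        At C: go right to A.
          Visit A.
          At A: go left to H.
            H is a leaf — visit H.
          At A: no right child.
  At V: go right to S.
    Visit S.
    At S: no left child.
    At S: go right to P.
      P is a leaf — visit P.
Full pre-order sequence: E, V, R, K, Z, Y, W, X, C, B, A, H, S, P.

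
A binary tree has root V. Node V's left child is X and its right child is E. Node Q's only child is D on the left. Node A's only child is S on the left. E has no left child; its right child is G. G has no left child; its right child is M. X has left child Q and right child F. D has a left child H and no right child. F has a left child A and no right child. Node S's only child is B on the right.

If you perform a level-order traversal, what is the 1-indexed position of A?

Level-order visits nodes level by level from the root, left to right within each level.
Level 0: V
Level 1: X, E
Level 2: Q, F, G
Level 3: D, A, M
Level 4: H, S
Level 5: B
Full level-order sequence: V, X, E, Q, F, G, D, A, M, H, S, B.

8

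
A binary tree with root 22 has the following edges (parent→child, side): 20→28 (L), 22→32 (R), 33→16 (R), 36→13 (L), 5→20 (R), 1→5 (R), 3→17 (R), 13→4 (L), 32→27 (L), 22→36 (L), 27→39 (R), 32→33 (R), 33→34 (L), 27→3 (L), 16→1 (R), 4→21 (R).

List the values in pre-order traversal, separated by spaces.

Pre-order visits the node, then its left subtree, then its right subtree.
Visit 22.
At 22: go left to 36.
  Visit 36.
  At 36: go left to 13.
    Visit 13.
    At 13: go left to 4.
      Visit 4.
      At 4: no left child.
      At 4: go right to 21.
        21 is a leaf — visit 21.
    At 13: no right child.
  At 36: no right child.
At 22: go right to 32.
  Visit 32.
  At 32: go left to 27.
    Visit 27.
    At 27: go left to 3.
      Visit 3.
      At 3: no left child.
      At 3: go right to 17.
        17 is a leaf — visit 17.
    At 27: go right to 39.
      39 is a leaf — visit 39.
  At 32: go right to 33.
    Visit 33.
    At 33: go left to 34.
      34 is a leaf — visit 34.
    At 33: go right to 16.
      Visit 16.
      At 16: no left child.
      At 16: go right to 1.
        Visit 1.
        At 1: no left child.
        At 1: go right to 5.
          Visit 5.
          At 5: no left child.
          At 5: go right to 20.
            Visit 20.
            At 20: go left to 28.
              28 is a leaf — visit 28.
            At 20: no right child.

22 36 13 4 21 32 27 3 17 39 33 34 16 1 5 20 28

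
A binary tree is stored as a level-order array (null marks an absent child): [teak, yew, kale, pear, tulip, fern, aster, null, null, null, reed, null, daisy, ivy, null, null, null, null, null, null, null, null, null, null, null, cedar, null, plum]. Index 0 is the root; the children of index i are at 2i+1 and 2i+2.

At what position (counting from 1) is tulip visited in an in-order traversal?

3

In-order visits the left subtree, then the node, then the right subtree.
At teak: go left to yew.
  At yew: go left to pear.
    pear is a leaf — visit pear.
  Visit yew.
  At yew: go right to tulip.
    At tulip: no left child.
    Visit tulip.
    At tulip: go right to reed.
      reed is a leaf — visit reed.
Visit teak.
At teak: go right to kale.
  At kale: go left to fern.
    At fern: no left child.
    Visit fern.
    At fern: go right to daisy.
      At daisy: go left to cedar.
        cedar is a leaf — visit cedar.
      Visit daisy.
      At daisy: no right child.
  Visit kale.
  At kale: go right to aster.
    At aster: go left to ivy.
      At ivy: go left to plum.
        plum is a leaf — visit plum.
      Visit ivy.
      At ivy: no right child.
    Visit aster.
    At aster: no right child.
Full in-order sequence: pear, yew, tulip, reed, teak, fern, cedar, daisy, kale, plum, ivy, aster.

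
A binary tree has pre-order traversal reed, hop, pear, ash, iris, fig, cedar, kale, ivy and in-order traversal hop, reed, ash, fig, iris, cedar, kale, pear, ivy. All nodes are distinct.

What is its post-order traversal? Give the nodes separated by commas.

The first element of pre-order is the root; it splits in-order into left and right subtrees.
Root reed: left subtree has 1 node {hop}, right has 7 {ash, fig, iris, cedar, kale, pear, ivy}.
  Root pear: left subtree has 5 nodes {ash, fig, iris, cedar, kale}, right has 1 {ivy}.
    Root ash: left subtree has 0 nodes { }, right has 4 {fig, iris, cedar, kale}.
      Root iris: left subtree has 1 node {fig}, right has 2 {cedar, kale}.
        Root cedar: left subtree has 0 nodes { }, right has 1 {kale}.

hop, fig, kale, cedar, iris, ash, ivy, pear, reed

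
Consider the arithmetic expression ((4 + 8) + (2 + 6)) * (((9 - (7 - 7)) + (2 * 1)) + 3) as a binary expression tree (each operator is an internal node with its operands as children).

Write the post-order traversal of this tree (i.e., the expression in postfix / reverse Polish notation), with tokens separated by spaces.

Post-order on an expression tree gives postfix notation: for each operator, emit left operand, right operand, then the operator.

4 8 + 2 6 + + 9 7 7 - - 2 1 * + 3 + *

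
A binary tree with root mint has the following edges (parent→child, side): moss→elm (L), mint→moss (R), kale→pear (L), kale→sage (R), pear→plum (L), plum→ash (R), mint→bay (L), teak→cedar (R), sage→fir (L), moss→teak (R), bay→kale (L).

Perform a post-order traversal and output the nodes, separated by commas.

Post-order visits the left subtree, then the right subtree, then the node.
At mint: go left to bay.
  At bay: go left to kale.
    At kale: go left to pear.
      At pear: go left to plum.
        At plum: no left child.
        At plum: go right to ash.
          ash is a leaf — visit ash.
        Visit plum.
      At pear: no right child.
      Visit pear.
    At kale: go right to sage.
      At sage: go left to fir.
        fir is a leaf — visit fir.
      At sage: no right child.
      Visit sage.
    Visit kale.
  At bay: no right child.
  Visit bay.
At mint: go right to moss.
  At moss: go left to elm.
    elm is a leaf — visit elm.
  At moss: go right to teak.
    At teak: no left child.
    At teak: go right to cedar.
      cedar is a leaf — visit cedar.
    Visit teak.
  Visit moss.
Visit mint.

ash, plum, pear, fir, sage, kale, bay, elm, cedar, teak, moss, mint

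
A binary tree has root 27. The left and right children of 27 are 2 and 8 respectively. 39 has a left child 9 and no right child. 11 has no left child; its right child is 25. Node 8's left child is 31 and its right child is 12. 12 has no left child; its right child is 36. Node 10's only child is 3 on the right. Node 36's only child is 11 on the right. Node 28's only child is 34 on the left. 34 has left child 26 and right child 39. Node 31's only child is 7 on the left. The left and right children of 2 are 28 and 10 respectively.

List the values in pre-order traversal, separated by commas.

Pre-order visits the node, then its left subtree, then its right subtree.
Visit 27.
At 27: go left to 2.
  Visit 2.
  At 2: go left to 28.
    Visit 28.
    At 28: go left to 34.
      Visit 34.
      At 34: go left to 26.
        26 is a leaf — visit 26.
      At 34: go right to 39.
        Visit 39.
        At 39: go left to 9.
          9 is a leaf — visit 9.
        At 39: no right child.
    At 28: no right child.
  At 2: go right to 10.
    Visit 10.
    At 10: no left child.
    At 10: go right to 3.
      3 is a leaf — visit 3.
At 27: go right to 8.
  Visit 8.
  At 8: go left to 31.
    Visit 31.
    At 31: go left to 7.
      7 is a leaf — visit 7.
    At 31: no right child.
  At 8: go right to 12.
    Visit 12.
    At 12: no left child.
    At 12: go right to 36.
      Visit 36.
      At 36: no left child.
      At 36: go right to 11.
        Visit 11.
        At 11: no left child.
        At 11: go right to 25.
          25 is a leaf — visit 25.

27, 2, 28, 34, 26, 39, 9, 10, 3, 8, 31, 7, 12, 36, 11, 25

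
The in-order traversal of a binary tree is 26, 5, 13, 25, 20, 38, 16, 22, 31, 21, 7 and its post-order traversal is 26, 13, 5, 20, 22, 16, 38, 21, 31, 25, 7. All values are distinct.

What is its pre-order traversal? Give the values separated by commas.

The last element of post-order is the root; it splits in-order into left and right subtrees.
Root 7: left subtree has 10 nodes {26, 5, 13, 25, 20, 38, 16, 22, 31, 21}, right has 0 { }.
  Root 25: left subtree has 3 nodes {26, 5, 13}, right has 6 {20, 38, 16, 22, 31, 21}.
    Root 5: left subtree has 1 node {26}, right has 1 {13}.
    Root 31: left subtree has 4 nodes {20, 38, 16, 22}, right has 1 {21}.
      Root 38: left subtree has 1 node {20}, right has 2 {16, 22}.
        Root 16: left subtree has 0 nodes { }, right has 1 {22}.

7, 25, 5, 26, 13, 31, 38, 20, 16, 22, 21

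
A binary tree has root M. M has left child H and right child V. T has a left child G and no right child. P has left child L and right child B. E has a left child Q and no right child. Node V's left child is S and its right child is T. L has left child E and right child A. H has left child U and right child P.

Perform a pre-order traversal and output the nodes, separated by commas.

M, H, U, P, L, E, Q, A, B, V, S, T, G

Pre-order visits the node, then its left subtree, then its right subtree.
Visit M.
At M: go left to H.
  Visit H.
  At H: go left to U.
    U is a leaf — visit U.
  At H: go right to P.
    Visit P.
    At P: go left to L.
      Visit L.
      At L: go left to E.
        Visit E.
        At E: go left to Q.
          Q is a leaf — visit Q.
        At E: no right child.
      At L: go right to A.
        A is a leaf — visit A.
    At P: go right to B.
      B is a leaf — visit B.
At M: go right to V.
  Visit V.
  At V: go left to S.
    S is a leaf — visit S.
  At V: go right to T.
    Visit T.
    At T: go left to G.
      G is a leaf — visit G.
    At T: no right child.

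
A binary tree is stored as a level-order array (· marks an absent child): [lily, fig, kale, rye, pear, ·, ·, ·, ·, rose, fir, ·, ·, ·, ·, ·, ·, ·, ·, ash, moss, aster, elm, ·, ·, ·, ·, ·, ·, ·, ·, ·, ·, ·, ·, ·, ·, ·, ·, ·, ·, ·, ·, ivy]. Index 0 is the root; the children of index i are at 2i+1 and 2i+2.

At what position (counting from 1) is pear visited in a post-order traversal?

9

Post-order visits the left subtree, then the right subtree, then the node.
At lily: go left to fig.
  At fig: go left to rye.
    rye is a leaf — visit rye.
  At fig: go right to pear.
    At pear: go left to rose.
      At rose: go left to ash.
        ash is a leaf — visit ash.
      At rose: go right to moss.
        moss is a leaf — visit moss.
      Visit rose.
    At pear: go right to fir.
      At fir: go left to aster.
        At aster: go left to ivy.
          ivy is a leaf — visit ivy.
        At aster: no right child.
        Visit aster.
      At fir: go right to elm.
        elm is a leaf — visit elm.
      Visit fir.
    Visit pear.
  Visit fig.
At lily: go right to kale.
  kale is a leaf — visit kale.
Visit lily.
Full post-order sequence: rye, ash, moss, rose, ivy, aster, elm, fir, pear, fig, kale, lily.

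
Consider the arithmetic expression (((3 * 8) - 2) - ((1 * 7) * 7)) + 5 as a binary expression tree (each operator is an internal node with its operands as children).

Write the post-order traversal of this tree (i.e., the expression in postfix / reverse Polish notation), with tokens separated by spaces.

3 8 * 2 - 1 7 * 7 * - 5 +

Post-order on an expression tree gives postfix notation: for each operator, emit left operand, right operand, then the operator.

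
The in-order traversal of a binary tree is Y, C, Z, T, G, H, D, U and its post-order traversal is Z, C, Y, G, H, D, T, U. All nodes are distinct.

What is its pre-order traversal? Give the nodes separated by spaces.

The last element of post-order is the root; it splits in-order into left and right subtrees.
Root U: left subtree has 7 nodes {Y, C, Z, T, G, H, D}, right has 0 { }.
  Root T: left subtree has 3 nodes {Y, C, Z}, right has 3 {G, H, D}.
    Root Y: left subtree has 0 nodes { }, right has 2 {C, Z}.
      Root C: left subtree has 0 nodes { }, right has 1 {Z}.
    Root D: left subtree has 2 nodes {G, H}, right has 0 { }.
      Root H: left subtree has 1 node {G}, right has 0 { }.

U T Y C Z D H G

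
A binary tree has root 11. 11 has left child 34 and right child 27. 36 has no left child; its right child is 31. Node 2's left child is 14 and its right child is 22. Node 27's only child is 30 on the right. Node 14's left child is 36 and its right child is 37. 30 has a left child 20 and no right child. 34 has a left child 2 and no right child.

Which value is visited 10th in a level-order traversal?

37

Level-order visits nodes level by level from the root, left to right within each level.
Level 0: 11
Level 1: 34, 27
Level 2: 2, 30
Level 3: 14, 22, 20
Level 4: 36, 37
Level 5: 31
Full level-order sequence: 11, 34, 27, 2, 30, 14, 22, 20, 36, 37, 31.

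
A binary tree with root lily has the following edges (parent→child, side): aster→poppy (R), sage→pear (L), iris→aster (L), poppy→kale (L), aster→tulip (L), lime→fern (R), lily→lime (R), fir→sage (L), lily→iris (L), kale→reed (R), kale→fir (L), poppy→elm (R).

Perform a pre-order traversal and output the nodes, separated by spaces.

Pre-order visits the node, then its left subtree, then its right subtree.
Visit lily.
At lily: go left to iris.
  Visit iris.
  At iris: go left to aster.
    Visit aster.
    At aster: go left to tulip.
      tulip is a leaf — visit tulip.
    At aster: go right to poppy.
      Visit poppy.
      At poppy: go left to kale.
        Visit kale.
        At kale: go left to fir.
          Visit fir.
          At fir: go left to sage.
            Visit sage.
            At sage: go left to pear.
              pear is a leaf — visit pear.
            At sage: no right child.
          At fir: no right child.
        At kale: go right to reed.
          reed is a leaf — visit reed.
      At poppy: go right to elm.
        elm is a leaf — visit elm.
  At iris: no right child.
At lily: go right to lime.
  Visit lime.
  At lime: no left child.
  At lime: go right to fern.
    fern is a leaf — visit fern.

lily iris aster tulip poppy kale fir sage pear reed elm lime fern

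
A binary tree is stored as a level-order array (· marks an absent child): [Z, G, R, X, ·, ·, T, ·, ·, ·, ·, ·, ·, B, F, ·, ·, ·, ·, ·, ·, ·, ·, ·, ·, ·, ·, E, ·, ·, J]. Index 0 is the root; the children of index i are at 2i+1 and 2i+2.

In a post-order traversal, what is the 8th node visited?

R

Post-order visits the left subtree, then the right subtree, then the node.
At Z: go left to G.
  At G: go left to X.
    X is a leaf — visit X.
  At G: no right child.
  Visit G.
At Z: go right to R.
  At R: no left child.
  At R: go right to T.
    At T: go left to B.
      At B: go left to E.
        E is a leaf — visit E.
      At B: no right child.
      Visit B.
    At T: go right to F.
      At F: no left child.
      At F: go right to J.
        J is a leaf — visit J.
      Visit F.
    Visit T.
  Visit R.
Visit Z.
Full post-order sequence: X, G, E, B, J, F, T, R, Z.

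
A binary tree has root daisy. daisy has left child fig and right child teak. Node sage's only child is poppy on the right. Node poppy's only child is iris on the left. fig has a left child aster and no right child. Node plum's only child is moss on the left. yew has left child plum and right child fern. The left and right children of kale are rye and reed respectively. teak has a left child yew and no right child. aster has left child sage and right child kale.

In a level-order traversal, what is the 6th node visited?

Level-order visits nodes level by level from the root, left to right within each level.
Level 0: daisy
Level 1: fig, teak
Level 2: aster, yew
Level 3: sage, kale, plum, fern
Level 4: poppy, rye, reed, moss
Level 5: iris
Full level-order sequence: daisy, fig, teak, aster, yew, sage, kale, plum, fern, poppy, rye, reed, moss, iris.

sage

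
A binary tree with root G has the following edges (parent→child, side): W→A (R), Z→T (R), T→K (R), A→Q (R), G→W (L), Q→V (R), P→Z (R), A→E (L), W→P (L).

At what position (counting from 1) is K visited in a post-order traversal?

Post-order visits the left subtree, then the right subtree, then the node.
At G: go left to W.
  At W: go left to P.
    At P: no left child.
    At P: go right to Z.
      At Z: no left child.
      At Z: go right to T.
        At T: no left child.
        At T: go right to K.
          K is a leaf — visit K.
        Visit T.
      Visit Z.
    Visit P.
  At W: go right to A.
    At A: go left to E.
      E is a leaf — visit E.
    At A: go right to Q.
      At Q: no left child.
      At Q: go right to V.
        V is a leaf — visit V.
      Visit Q.
    Visit A.
  Visit W.
At G: no right child.
Visit G.
Full post-order sequence: K, T, Z, P, E, V, Q, A, W, G.

1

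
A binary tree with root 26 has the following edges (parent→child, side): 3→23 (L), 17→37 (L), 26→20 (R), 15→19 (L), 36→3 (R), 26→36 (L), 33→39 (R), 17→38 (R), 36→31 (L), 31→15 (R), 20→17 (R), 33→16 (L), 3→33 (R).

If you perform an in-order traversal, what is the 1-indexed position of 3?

6

In-order visits the left subtree, then the node, then the right subtree.
At 26: go left to 36.
  At 36: go left to 31.
    At 31: no left child.
    Visit 31.
    At 31: go right to 15.
      At 15: go left to 19.
        19 is a leaf — visit 19.
      Visit 15.
      At 15: no right child.
  Visit 36.
  At 36: go right to 3.
    At 3: go left to 23.
      23 is a leaf — visit 23.
    Visit 3.
    At 3: go right to 33.
      At 33: go left to 16.
        16 is a leaf — visit 16.
      Visit 33.
      At 33: go right to 39.
        39 is a leaf — visit 39.
Visit 26.
At 26: go right to 20.
  At 20: no left child.
  Visit 20.
  At 20: go right to 17.
    At 17: go left to 37.
      37 is a leaf — visit 37.
    Visit 17.
    At 17: go right to 38.
      38 is a leaf — visit 38.
Full in-order sequence: 31, 19, 15, 36, 23, 3, 16, 33, 39, 26, 20, 37, 17, 38.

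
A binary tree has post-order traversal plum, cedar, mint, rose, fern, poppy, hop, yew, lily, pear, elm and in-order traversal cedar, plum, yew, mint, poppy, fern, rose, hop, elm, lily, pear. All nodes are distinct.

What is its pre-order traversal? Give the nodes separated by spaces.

elm yew cedar plum hop poppy mint fern rose pear lily

The last element of post-order is the root; it splits in-order into left and right subtrees.
Root elm: left subtree has 8 nodes {cedar, plum, yew, mint, poppy, fern, rose, hop}, right has 2 {lily, pear}.
  Root yew: left subtree has 2 nodes {cedar, plum}, right has 5 {mint, poppy, fern, rose, hop}.
    Root cedar: left subtree has 0 nodes { }, right has 1 {plum}.
    Root hop: left subtree has 4 nodes {mint, poppy, fern, rose}, right has 0 { }.
      Root poppy: left subtree has 1 node {mint}, right has 2 {fern, rose}.
        Root fern: left subtree has 0 nodes { }, right has 1 {rose}.
  Root pear: left subtree has 1 node {lily}, right has 0 { }.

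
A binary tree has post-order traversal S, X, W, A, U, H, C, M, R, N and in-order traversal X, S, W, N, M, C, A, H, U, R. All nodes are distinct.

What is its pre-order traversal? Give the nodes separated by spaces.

N W X S R M C H A U

The last element of post-order is the root; it splits in-order into left and right subtrees.
Root N: left subtree has 3 nodes {X, S, W}, right has 6 {M, C, A, H, U, R}.
  Root W: left subtree has 2 nodes {X, S}, right has 0 { }.
    Root X: left subtree has 0 nodes { }, right has 1 {S}.
  Root R: left subtree has 5 nodes {M, C, A, H, U}, right has 0 { }.
    Root M: left subtree has 0 nodes { }, right has 4 {C, A, H, U}.
      Root C: left subtree has 0 nodes { }, right has 3 {A, H, U}.
        Root H: left subtree has 1 node {A}, right has 1 {U}.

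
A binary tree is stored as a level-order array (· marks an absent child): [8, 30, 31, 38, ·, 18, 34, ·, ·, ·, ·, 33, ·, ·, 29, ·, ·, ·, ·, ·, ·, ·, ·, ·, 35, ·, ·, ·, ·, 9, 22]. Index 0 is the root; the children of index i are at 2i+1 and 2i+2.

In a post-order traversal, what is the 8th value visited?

Post-order visits the left subtree, then the right subtree, then the node.
At 8: go left to 30.
  At 30: go left to 38.
    38 is a leaf — visit 38.
  At 30: no right child.
  Visit 30.
At 8: go right to 31.
  At 31: go left to 18.
    At 18: go left to 33.
      At 33: no left child.
      At 33: go right to 35.
        35 is a leaf — visit 35.
      Visit 33.
    At 18: no right child.
    Visit 18.
  At 31: go right to 34.
    At 34: no left child.
    At 34: go right to 29.
      At 29: go left to 9.
        9 is a leaf — visit 9.
      At 29: go right to 22.
        22 is a leaf — visit 22.
      Visit 29.
    Visit 34.
  Visit 31.
Visit 8.
Full post-order sequence: 38, 30, 35, 33, 18, 9, 22, 29, 34, 31, 8.

29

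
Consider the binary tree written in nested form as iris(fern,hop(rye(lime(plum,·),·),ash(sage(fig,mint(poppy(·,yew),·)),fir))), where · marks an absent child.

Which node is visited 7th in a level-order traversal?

Level-order visits nodes level by level from the root, left to right within each level.
Level 0: iris
Level 1: fern, hop
Level 2: rye, ash
Level 3: lime, sage, fir
Level 4: plum, fig, mint
Level 5: poppy
Level 6: yew
Full level-order sequence: iris, fern, hop, rye, ash, lime, sage, fir, plum, fig, mint, poppy, yew.

sage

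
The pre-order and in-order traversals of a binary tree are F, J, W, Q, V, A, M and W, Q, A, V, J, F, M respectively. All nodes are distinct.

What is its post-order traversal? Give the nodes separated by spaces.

A V Q W J M F

The first element of pre-order is the root; it splits in-order into left and right subtrees.
Root F: left subtree has 5 nodes {W, Q, A, V, J}, right has 1 {M}.
  Root J: left subtree has 4 nodes {W, Q, A, V}, right has 0 { }.
    Root W: left subtree has 0 nodes { }, right has 3 {Q, A, V}.
      Root Q: left subtree has 0 nodes { }, right has 2 {A, V}.
        Root V: left subtree has 1 node {A}, right has 0 { }.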